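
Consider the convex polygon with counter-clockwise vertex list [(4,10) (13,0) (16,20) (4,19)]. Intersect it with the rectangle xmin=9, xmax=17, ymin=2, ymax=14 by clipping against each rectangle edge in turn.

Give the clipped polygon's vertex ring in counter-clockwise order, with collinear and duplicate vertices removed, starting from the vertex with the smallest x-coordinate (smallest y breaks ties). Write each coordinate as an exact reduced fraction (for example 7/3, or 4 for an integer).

1. After x ≥ 9: [(9,40/9) (13,0) (16,20) (9,233/12)]
2. After x ≤ 17: [(9,40/9) (13,0) (16,20) (9,233/12)]
3. After y ≥ 2: [(9,40/9) (56/5,2) (133/10,2) (16,20) (9,233/12)]
4. After y ≤ 14: [(9,14) (9,40/9) (56/5,2) (133/10,2) (151/10,14)]
5. Canonical ring: [(9,40/9) (56/5,2) (133/10,2) (151/10,14) (9,14)]

Clipped polygon: [(9,40/9) (56/5,2) (133/10,2) (151/10,14) (9,14)]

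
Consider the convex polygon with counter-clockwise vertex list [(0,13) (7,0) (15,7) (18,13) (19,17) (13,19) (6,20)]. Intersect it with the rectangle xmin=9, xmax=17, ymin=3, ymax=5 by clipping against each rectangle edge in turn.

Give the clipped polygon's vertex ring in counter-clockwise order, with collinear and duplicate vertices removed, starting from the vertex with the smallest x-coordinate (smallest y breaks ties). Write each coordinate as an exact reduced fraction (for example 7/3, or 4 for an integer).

1. After x ≥ 9: [(9,7/4) (15,7) (18,13) (19,17) (13,19) (9,137/7)]
2. After x ≤ 17: [(9,7/4) (15,7) (17,11) (17,53/3) (13,19) (9,137/7)]
3. After y ≥ 3: [(9,3) (73/7,3) (15,7) (17,11) (17,53/3) (13,19) (9,137/7)]
4. After y ≤ 5: [(9,5) (9,3) (73/7,3) (89/7,5)]
5. Canonical ring: [(9,3) (73/7,3) (89/7,5) (9,5)]

Clipped polygon: [(9,3) (73/7,3) (89/7,5) (9,5)]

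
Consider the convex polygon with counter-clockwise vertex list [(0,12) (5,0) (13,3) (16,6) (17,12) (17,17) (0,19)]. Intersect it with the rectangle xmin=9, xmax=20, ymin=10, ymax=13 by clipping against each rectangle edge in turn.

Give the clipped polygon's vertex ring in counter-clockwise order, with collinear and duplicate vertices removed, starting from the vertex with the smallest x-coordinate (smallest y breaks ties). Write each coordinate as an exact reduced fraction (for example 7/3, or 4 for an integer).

Clipped polygon: [(9,10) (50/3,10) (17,12) (17,13) (9,13)]

1. After x ≥ 9: [(9,3/2) (13,3) (16,6) (17,12) (17,17) (9,305/17)]
2. After x ≤ 20: [(9,3/2) (13,3) (16,6) (17,12) (17,17) (9,305/17)]
3. After y ≥ 10: [(9,10) (50/3,10) (17,12) (17,17) (9,305/17)]
4. After y ≤ 13: [(9,13) (9,10) (50/3,10) (17,12) (17,13)]
5. Canonical ring: [(9,10) (50/3,10) (17,12) (17,13) (9,13)]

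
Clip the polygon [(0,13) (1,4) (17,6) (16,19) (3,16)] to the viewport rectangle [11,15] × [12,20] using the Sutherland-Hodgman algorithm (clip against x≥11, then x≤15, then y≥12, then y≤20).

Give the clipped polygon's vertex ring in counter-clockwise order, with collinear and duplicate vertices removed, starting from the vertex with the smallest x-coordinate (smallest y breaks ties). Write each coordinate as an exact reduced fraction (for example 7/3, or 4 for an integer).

Clipped polygon: [(11,12) (15,12) (15,244/13) (11,232/13)]

1. After x ≥ 11: [(11,21/4) (17,6) (16,19) (11,232/13)]
2. After x ≤ 15: [(11,21/4) (15,23/4) (15,244/13) (11,232/13)]
3. After y ≥ 12: [(11,12) (15,12) (15,244/13) (11,232/13)]
4. After y ≤ 20: [(11,12) (15,12) (15,244/13) (11,232/13)]
5. Canonical ring: [(11,12) (15,12) (15,244/13) (11,232/13)]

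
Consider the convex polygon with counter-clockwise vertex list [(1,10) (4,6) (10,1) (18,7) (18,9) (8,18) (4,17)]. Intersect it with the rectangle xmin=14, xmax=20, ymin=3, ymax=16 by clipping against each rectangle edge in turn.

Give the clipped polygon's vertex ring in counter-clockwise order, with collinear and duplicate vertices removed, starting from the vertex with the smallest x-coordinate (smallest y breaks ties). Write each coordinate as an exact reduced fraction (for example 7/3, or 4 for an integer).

Clipped polygon: [(14,4) (18,7) (18,9) (14,63/5)]

1. After x ≥ 14: [(14,4) (18,7) (18,9) (14,63/5)]
2. After x ≤ 20: [(14,4) (18,7) (18,9) (14,63/5)]
3. After y ≥ 3: [(14,4) (18,7) (18,9) (14,63/5)]
4. After y ≤ 16: [(14,4) (18,7) (18,9) (14,63/5)]
5. Canonical ring: [(14,4) (18,7) (18,9) (14,63/5)]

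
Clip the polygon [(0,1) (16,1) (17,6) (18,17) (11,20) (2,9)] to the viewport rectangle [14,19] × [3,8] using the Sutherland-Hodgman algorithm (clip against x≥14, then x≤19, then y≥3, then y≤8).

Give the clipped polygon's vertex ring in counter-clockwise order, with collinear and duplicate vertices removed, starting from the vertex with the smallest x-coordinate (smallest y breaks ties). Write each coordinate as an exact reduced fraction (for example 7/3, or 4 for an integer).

Clipped polygon: [(14,3) (82/5,3) (17,6) (189/11,8) (14,8)]

1. After x ≥ 14: [(14,1) (16,1) (17,6) (18,17) (14,131/7)]
2. After x ≤ 19: [(14,1) (16,1) (17,6) (18,17) (14,131/7)]
3. After y ≥ 3: [(14,3) (82/5,3) (17,6) (18,17) (14,131/7)]
4. After y ≤ 8: [(14,8) (14,3) (82/5,3) (17,6) (189/11,8)]
5. Canonical ring: [(14,3) (82/5,3) (17,6) (189/11,8) (14,8)]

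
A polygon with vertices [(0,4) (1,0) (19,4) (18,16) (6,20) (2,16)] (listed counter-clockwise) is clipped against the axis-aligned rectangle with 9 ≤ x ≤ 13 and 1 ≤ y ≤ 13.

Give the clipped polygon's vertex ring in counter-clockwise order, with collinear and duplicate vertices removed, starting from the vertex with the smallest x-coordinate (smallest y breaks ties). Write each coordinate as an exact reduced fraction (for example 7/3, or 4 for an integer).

Clipped polygon: [(9,16/9) (13,8/3) (13,13) (9,13)]

1. After x ≥ 9: [(9,16/9) (19,4) (18,16) (9,19)]
2. After x ≤ 13: [(9,16/9) (13,8/3) (13,53/3) (9,19)]
3. After y ≥ 1: [(9,16/9) (13,8/3) (13,53/3) (9,19)]
4. After y ≤ 13: [(9,13) (9,16/9) (13,8/3) (13,13)]
5. Canonical ring: [(9,16/9) (13,8/3) (13,13) (9,13)]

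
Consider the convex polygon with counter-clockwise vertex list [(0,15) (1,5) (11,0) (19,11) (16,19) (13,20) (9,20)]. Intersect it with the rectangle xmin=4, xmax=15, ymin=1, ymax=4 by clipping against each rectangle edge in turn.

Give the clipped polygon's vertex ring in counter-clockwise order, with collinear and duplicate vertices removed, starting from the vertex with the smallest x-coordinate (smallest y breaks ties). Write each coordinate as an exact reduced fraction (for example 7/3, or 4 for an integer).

1. After x ≥ 4: [(4,155/9) (4,7/2) (11,0) (19,11) (16,19) (13,20) (9,20)]
2. After x ≤ 15: [(4,155/9) (4,7/2) (11,0) (15,11/2) (15,58/3) (13,20) (9,20)]
3. After y ≥ 1: [(4,155/9) (4,7/2) (9,1) (129/11,1) (15,11/2) (15,58/3) (13,20) (9,20)]
4. After y ≤ 4: [(4,4) (4,7/2) (9,1) (129/11,1) (153/11,4)]
5. Canonical ring: [(4,7/2) (9,1) (129/11,1) (153/11,4) (4,4)]

Clipped polygon: [(4,7/2) (9,1) (129/11,1) (153/11,4) (4,4)]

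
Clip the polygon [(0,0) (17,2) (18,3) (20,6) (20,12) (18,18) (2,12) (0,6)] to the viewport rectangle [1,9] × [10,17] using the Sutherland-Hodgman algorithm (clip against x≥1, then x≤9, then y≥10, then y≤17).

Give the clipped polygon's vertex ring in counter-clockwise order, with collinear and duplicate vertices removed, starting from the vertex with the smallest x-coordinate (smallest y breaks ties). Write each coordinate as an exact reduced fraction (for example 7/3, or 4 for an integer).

1. After x ≥ 1: [(1,2/17) (17,2) (18,3) (20,6) (20,12) (18,18) (2,12) (1,9)]
2. After x ≤ 9: [(1,2/17) (9,18/17) (9,117/8) (2,12) (1,9)]
3. After y ≥ 10: [(9,10) (9,117/8) (2,12) (4/3,10)]
4. After y ≤ 17: [(9,10) (9,117/8) (2,12) (4/3,10)]
5. Canonical ring: [(4/3,10) (9,10) (9,117/8) (2,12)]

Clipped polygon: [(4/3,10) (9,10) (9,117/8) (2,12)]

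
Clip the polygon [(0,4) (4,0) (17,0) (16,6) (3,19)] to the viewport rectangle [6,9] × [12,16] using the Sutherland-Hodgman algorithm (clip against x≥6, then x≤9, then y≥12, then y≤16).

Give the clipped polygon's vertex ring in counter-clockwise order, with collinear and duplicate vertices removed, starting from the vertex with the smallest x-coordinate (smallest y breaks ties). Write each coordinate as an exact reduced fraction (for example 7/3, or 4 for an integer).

1. After x ≥ 6: [(6,0) (17,0) (16,6) (6,16)]
2. After x ≤ 9: [(6,0) (9,0) (9,13) (6,16)]
3. After y ≥ 12: [(6,12) (9,12) (9,13) (6,16)]
4. After y ≤ 16: [(6,12) (9,12) (9,13) (6,16)]
5. Canonical ring: [(6,12) (9,12) (9,13) (6,16)]

Clipped polygon: [(6,12) (9,12) (9,13) (6,16)]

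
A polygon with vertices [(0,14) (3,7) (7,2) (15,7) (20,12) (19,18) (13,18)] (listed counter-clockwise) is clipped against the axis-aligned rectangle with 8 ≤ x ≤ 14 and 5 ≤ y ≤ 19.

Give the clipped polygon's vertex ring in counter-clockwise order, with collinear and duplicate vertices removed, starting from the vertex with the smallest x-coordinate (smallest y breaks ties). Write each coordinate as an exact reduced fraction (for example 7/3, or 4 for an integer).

Clipped polygon: [(8,5) (59/5,5) (14,51/8) (14,18) (13,18) (8,214/13)]

1. After x ≥ 8: [(8,214/13) (8,21/8) (15,7) (20,12) (19,18) (13,18)]
2. After x ≤ 14: [(8,214/13) (8,21/8) (14,51/8) (14,18) (13,18)]
3. After y ≥ 5: [(8,214/13) (8,5) (59/5,5) (14,51/8) (14,18) (13,18)]
4. After y ≤ 19: [(8,214/13) (8,5) (59/5,5) (14,51/8) (14,18) (13,18)]
5. Canonical ring: [(8,5) (59/5,5) (14,51/8) (14,18) (13,18) (8,214/13)]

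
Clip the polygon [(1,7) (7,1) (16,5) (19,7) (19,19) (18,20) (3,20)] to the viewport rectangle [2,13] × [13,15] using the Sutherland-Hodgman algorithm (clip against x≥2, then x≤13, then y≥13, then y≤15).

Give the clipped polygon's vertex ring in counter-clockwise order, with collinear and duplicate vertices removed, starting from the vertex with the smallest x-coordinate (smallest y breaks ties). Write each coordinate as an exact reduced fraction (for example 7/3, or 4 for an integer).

Clipped polygon: [(2,13) (13,13) (13,15) (29/13,15) (2,27/2)]

1. After x ≥ 2: [(2,27/2) (2,6) (7,1) (16,5) (19,7) (19,19) (18,20) (3,20)]
2. After x ≤ 13: [(2,27/2) (2,6) (7,1) (13,11/3) (13,20) (3,20)]
3. After y ≥ 13: [(2,27/2) (2,13) (13,13) (13,20) (3,20)]
4. After y ≤ 15: [(29/13,15) (2,27/2) (2,13) (13,13) (13,15)]
5. Canonical ring: [(2,13) (13,13) (13,15) (29/13,15) (2,27/2)]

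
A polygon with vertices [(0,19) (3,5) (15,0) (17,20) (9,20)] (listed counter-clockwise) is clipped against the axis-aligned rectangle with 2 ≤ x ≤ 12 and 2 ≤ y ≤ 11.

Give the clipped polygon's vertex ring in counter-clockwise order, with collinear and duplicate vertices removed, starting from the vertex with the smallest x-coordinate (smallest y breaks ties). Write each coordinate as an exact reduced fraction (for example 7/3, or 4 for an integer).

1. After x ≥ 2: [(2,173/9) (2,29/3) (3,5) (15,0) (17,20) (9,20)]
2. After x ≤ 12: [(2,173/9) (2,29/3) (3,5) (12,5/4) (12,20) (9,20)]
3. After y ≥ 2: [(2,173/9) (2,29/3) (3,5) (51/5,2) (12,2) (12,20) (9,20)]
4. After y ≤ 11: [(2,11) (2,29/3) (3,5) (51/5,2) (12,2) (12,11)]
5. Canonical ring: [(2,29/3) (3,5) (51/5,2) (12,2) (12,11) (2,11)]

Clipped polygon: [(2,29/3) (3,5) (51/5,2) (12,2) (12,11) (2,11)]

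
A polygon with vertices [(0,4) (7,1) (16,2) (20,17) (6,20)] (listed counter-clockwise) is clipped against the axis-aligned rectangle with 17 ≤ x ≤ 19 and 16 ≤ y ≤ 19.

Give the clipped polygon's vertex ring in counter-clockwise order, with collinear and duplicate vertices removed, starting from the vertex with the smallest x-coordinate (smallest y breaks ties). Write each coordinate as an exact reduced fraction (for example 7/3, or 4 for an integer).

Clipped polygon: [(17,16) (19,16) (19,241/14) (17,247/14)]

1. After x ≥ 17: [(17,23/4) (20,17) (17,247/14)]
2. After x ≤ 19: [(17,23/4) (19,53/4) (19,241/14) (17,247/14)]
3. After y ≥ 16: [(17,16) (19,16) (19,241/14) (17,247/14)]
4. After y ≤ 19: [(17,16) (19,16) (19,241/14) (17,247/14)]
5. Canonical ring: [(17,16) (19,16) (19,241/14) (17,247/14)]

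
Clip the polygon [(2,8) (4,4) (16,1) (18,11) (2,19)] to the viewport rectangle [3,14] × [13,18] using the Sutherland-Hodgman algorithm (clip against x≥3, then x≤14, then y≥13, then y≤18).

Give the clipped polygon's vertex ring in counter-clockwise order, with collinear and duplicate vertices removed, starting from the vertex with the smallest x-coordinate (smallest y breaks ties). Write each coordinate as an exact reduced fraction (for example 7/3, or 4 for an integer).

1. After x ≥ 3: [(3,6) (4,4) (16,1) (18,11) (3,37/2)]
2. After x ≤ 14: [(3,6) (4,4) (14,3/2) (14,13) (3,37/2)]
3. After y ≥ 13: [(3,13) (14,13) (14,13) (3,37/2)]
4. After y ≤ 18: [(3,18) (3,13) (14,13) (14,13) (4,18)]
5. Canonical ring: [(3,13) (14,13) (4,18) (3,18)]

Clipped polygon: [(3,13) (14,13) (4,18) (3,18)]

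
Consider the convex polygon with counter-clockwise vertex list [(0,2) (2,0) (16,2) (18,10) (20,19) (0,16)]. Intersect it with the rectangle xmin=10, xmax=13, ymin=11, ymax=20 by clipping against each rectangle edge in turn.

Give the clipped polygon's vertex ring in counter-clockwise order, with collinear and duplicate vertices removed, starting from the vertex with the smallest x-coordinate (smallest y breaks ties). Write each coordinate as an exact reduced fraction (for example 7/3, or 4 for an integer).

1. After x ≥ 10: [(10,8/7) (16,2) (18,10) (20,19) (10,35/2)]
2. After x ≤ 13: [(10,8/7) (13,11/7) (13,359/20) (10,35/2)]
3. After y ≥ 11: [(10,11) (13,11) (13,359/20) (10,35/2)]
4. After y ≤ 20: [(10,11) (13,11) (13,359/20) (10,35/2)]
5. Canonical ring: [(10,11) (13,11) (13,359/20) (10,35/2)]

Clipped polygon: [(10,11) (13,11) (13,359/20) (10,35/2)]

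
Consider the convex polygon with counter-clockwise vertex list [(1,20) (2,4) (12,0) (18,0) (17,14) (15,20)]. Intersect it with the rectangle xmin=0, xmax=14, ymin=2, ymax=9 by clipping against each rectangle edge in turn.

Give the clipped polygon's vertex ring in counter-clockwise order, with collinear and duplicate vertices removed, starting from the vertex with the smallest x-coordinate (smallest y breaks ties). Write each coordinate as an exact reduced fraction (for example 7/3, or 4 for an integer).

Clipped polygon: [(27/16,9) (2,4) (7,2) (14,2) (14,9)]

1. After x ≥ 0: [(1,20) (2,4) (12,0) (18,0) (17,14) (15,20)]
2. After x ≤ 14: [(14,20) (1,20) (2,4) (12,0) (14,0)]
3. After y ≥ 2: [(14,2) (14,20) (1,20) (2,4) (7,2)]
4. After y ≤ 9: [(14,2) (14,9) (27/16,9) (2,4) (7,2)]
5. Canonical ring: [(27/16,9) (2,4) (7,2) (14,2) (14,9)]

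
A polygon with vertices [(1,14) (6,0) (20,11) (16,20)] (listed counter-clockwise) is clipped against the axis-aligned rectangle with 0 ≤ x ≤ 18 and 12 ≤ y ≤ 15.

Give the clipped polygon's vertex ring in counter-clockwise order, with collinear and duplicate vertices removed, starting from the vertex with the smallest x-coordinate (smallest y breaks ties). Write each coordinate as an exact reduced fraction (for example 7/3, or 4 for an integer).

1. After x ≥ 0: [(1,14) (6,0) (20,11) (16,20)]
2. After x ≤ 18: [(1,14) (6,0) (18,66/7) (18,31/2) (16,20)]
3. After y ≥ 12: [(1,14) (12/7,12) (18,12) (18,31/2) (16,20)]
4. After y ≤ 15: [(7/2,15) (1,14) (12/7,12) (18,12) (18,15)]
5. Canonical ring: [(1,14) (12/7,12) (18,12) (18,15) (7/2,15)]

Clipped polygon: [(1,14) (12/7,12) (18,12) (18,15) (7/2,15)]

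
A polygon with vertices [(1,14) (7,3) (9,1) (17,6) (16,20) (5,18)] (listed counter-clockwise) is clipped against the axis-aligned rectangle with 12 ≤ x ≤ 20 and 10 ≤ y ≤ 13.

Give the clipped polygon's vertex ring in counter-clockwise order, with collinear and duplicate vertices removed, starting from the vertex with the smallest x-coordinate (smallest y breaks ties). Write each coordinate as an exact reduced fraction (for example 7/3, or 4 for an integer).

1. After x ≥ 12: [(12,23/8) (17,6) (16,20) (12,212/11)]
2. After x ≤ 20: [(12,23/8) (17,6) (16,20) (12,212/11)]
3. After y ≥ 10: [(12,10) (117/7,10) (16,20) (12,212/11)]
4. After y ≤ 13: [(12,13) (12,10) (117/7,10) (33/2,13)]
5. Canonical ring: [(12,10) (117/7,10) (33/2,13) (12,13)]

Clipped polygon: [(12,10) (117/7,10) (33/2,13) (12,13)]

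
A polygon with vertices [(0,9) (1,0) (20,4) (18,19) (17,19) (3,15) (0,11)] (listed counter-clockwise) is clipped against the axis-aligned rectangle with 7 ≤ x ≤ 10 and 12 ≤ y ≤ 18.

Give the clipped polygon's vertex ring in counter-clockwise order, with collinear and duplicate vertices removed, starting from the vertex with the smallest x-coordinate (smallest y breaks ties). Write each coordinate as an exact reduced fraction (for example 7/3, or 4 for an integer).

1. After x ≥ 7: [(7,24/19) (20,4) (18,19) (17,19) (7,113/7)]
2. After x ≤ 10: [(7,24/19) (10,36/19) (10,17) (7,113/7)]
3. After y ≥ 12: [(7,12) (10,12) (10,17) (7,113/7)]
4. After y ≤ 18: [(7,12) (10,12) (10,17) (7,113/7)]
5. Canonical ring: [(7,12) (10,12) (10,17) (7,113/7)]

Clipped polygon: [(7,12) (10,12) (10,17) (7,113/7)]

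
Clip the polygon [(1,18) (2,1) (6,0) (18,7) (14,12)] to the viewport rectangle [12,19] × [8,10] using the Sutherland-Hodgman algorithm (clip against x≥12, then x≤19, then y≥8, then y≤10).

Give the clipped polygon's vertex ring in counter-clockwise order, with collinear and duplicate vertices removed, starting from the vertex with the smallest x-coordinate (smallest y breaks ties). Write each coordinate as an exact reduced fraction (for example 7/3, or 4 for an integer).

1. After x ≥ 12: [(12,168/13) (12,7/2) (18,7) (14,12)]
2. After x ≤ 19: [(12,168/13) (12,7/2) (18,7) (14,12)]
3. After y ≥ 8: [(12,168/13) (12,8) (86/5,8) (14,12)]
4. After y ≤ 10: [(12,10) (12,8) (86/5,8) (78/5,10)]
5. Canonical ring: [(12,8) (86/5,8) (78/5,10) (12,10)]

Clipped polygon: [(12,8) (86/5,8) (78/5,10) (12,10)]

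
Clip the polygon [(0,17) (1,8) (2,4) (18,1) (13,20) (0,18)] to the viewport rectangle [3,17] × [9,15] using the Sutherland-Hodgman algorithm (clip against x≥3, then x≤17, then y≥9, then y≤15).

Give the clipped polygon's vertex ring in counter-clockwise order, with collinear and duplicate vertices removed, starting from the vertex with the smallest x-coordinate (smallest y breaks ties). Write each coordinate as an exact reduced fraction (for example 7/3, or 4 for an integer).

1. After x ≥ 3: [(3,61/16) (18,1) (13,20) (3,240/13)]
2. After x ≤ 17: [(3,61/16) (17,19/16) (17,24/5) (13,20) (3,240/13)]
3. After y ≥ 9: [(3,9) (302/19,9) (13,20) (3,240/13)]
4. After y ≤ 15: [(3,15) (3,9) (302/19,9) (272/19,15)]
5. Canonical ring: [(3,9) (302/19,9) (272/19,15) (3,15)]

Clipped polygon: [(3,9) (302/19,9) (272/19,15) (3,15)]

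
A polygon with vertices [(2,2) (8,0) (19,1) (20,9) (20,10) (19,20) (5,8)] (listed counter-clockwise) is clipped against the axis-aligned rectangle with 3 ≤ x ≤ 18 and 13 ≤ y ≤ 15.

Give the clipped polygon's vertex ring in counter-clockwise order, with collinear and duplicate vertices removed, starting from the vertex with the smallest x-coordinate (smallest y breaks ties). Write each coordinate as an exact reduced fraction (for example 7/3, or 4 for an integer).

Clipped polygon: [(65/6,13) (18,13) (18,15) (79/6,15)]

1. After x ≥ 3: [(3,4) (3,5/3) (8,0) (19,1) (20,9) (20,10) (19,20) (5,8)]
2. After x ≤ 18: [(3,4) (3,5/3) (8,0) (18,10/11) (18,134/7) (5,8)]
3. After y ≥ 13: [(18,13) (18,134/7) (65/6,13)]
4. After y ≤ 15: [(18,13) (18,15) (79/6,15) (65/6,13)]
5. Canonical ring: [(65/6,13) (18,13) (18,15) (79/6,15)]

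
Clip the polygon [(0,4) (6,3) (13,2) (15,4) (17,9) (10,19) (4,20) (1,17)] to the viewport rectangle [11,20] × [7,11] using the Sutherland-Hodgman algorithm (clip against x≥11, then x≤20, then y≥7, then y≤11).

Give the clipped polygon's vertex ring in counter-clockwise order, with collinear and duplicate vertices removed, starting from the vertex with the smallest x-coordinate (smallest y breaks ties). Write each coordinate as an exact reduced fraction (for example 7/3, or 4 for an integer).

1. After x ≥ 11: [(11,16/7) (13,2) (15,4) (17,9) (11,123/7)]
2. After x ≤ 20: [(11,16/7) (13,2) (15,4) (17,9) (11,123/7)]
3. After y ≥ 7: [(11,7) (81/5,7) (17,9) (11,123/7)]
4. After y ≤ 11: [(11,11) (11,7) (81/5,7) (17,9) (78/5,11)]
5. Canonical ring: [(11,7) (81/5,7) (17,9) (78/5,11) (11,11)]

Clipped polygon: [(11,7) (81/5,7) (17,9) (78/5,11) (11,11)]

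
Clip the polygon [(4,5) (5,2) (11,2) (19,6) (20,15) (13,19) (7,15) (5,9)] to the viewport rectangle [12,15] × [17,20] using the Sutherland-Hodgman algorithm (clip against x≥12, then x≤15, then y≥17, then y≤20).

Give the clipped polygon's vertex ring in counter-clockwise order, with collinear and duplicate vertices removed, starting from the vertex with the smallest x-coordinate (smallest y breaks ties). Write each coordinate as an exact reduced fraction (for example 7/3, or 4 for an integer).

Clipped polygon: [(12,17) (15,17) (15,125/7) (13,19) (12,55/3)]

1. After x ≥ 12: [(12,5/2) (19,6) (20,15) (13,19) (12,55/3)]
2. After x ≤ 15: [(12,5/2) (15,4) (15,125/7) (13,19) (12,55/3)]
3. After y ≥ 17: [(12,17) (15,17) (15,125/7) (13,19) (12,55/3)]
4. After y ≤ 20: [(12,17) (15,17) (15,125/7) (13,19) (12,55/3)]
5. Canonical ring: [(12,17) (15,17) (15,125/7) (13,19) (12,55/3)]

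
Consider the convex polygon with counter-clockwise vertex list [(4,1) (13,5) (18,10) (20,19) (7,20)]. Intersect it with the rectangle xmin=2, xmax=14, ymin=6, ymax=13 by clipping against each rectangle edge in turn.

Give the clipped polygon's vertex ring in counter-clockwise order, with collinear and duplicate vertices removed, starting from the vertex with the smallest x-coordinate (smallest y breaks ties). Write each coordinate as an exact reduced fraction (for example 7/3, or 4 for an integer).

Clipped polygon: [(91/19,6) (14,6) (14,13) (112/19,13)]

1. After x ≥ 2: [(4,1) (13,5) (18,10) (20,19) (7,20)]
2. After x ≤ 14: [(4,1) (13,5) (14,6) (14,253/13) (7,20)]
3. After y ≥ 6: [(91/19,6) (14,6) (14,6) (14,253/13) (7,20)]
4. After y ≤ 13: [(112/19,13) (91/19,6) (14,6) (14,6) (14,13)]
5. Canonical ring: [(91/19,6) (14,6) (14,13) (112/19,13)]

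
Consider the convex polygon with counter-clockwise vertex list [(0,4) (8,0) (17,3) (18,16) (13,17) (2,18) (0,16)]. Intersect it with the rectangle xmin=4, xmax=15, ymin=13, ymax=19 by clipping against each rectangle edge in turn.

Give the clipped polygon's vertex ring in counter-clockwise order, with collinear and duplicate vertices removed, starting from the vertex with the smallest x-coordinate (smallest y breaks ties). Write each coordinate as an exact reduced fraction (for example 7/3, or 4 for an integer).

1. After x ≥ 4: [(4,2) (8,0) (17,3) (18,16) (13,17) (4,196/11)]
2. After x ≤ 15: [(4,2) (8,0) (15,7/3) (15,83/5) (13,17) (4,196/11)]
3. After y ≥ 13: [(4,13) (15,13) (15,83/5) (13,17) (4,196/11)]
4. After y ≤ 19: [(4,13) (15,13) (15,83/5) (13,17) (4,196/11)]
5. Canonical ring: [(4,13) (15,13) (15,83/5) (13,17) (4,196/11)]

Clipped polygon: [(4,13) (15,13) (15,83/5) (13,17) (4,196/11)]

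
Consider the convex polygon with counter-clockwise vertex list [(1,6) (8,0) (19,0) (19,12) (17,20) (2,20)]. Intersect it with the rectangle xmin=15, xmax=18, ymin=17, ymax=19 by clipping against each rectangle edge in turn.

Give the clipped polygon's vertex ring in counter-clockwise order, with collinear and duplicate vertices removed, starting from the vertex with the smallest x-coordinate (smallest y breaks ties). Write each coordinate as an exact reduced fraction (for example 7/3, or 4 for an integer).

Clipped polygon: [(15,17) (71/4,17) (69/4,19) (15,19)]

1. After x ≥ 15: [(15,0) (19,0) (19,12) (17,20) (15,20)]
2. After x ≤ 18: [(15,0) (18,0) (18,16) (17,20) (15,20)]
3. After y ≥ 17: [(15,17) (71/4,17) (17,20) (15,20)]
4. After y ≤ 19: [(15,19) (15,17) (71/4,17) (69/4,19)]
5. Canonical ring: [(15,17) (71/4,17) (69/4,19) (15,19)]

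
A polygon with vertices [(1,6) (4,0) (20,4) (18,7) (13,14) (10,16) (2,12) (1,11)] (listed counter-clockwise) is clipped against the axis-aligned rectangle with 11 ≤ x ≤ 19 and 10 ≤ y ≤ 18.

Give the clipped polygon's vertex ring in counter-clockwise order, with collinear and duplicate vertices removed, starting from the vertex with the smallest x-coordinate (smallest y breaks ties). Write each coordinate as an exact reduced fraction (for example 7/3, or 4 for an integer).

Clipped polygon: [(11,10) (111/7,10) (13,14) (11,46/3)]

1. After x ≥ 11: [(11,7/4) (20,4) (18,7) (13,14) (11,46/3)]
2. After x ≤ 19: [(11,7/4) (19,15/4) (19,11/2) (18,7) (13,14) (11,46/3)]
3. After y ≥ 10: [(11,10) (111/7,10) (13,14) (11,46/3)]
4. After y ≤ 18: [(11,10) (111/7,10) (13,14) (11,46/3)]
5. Canonical ring: [(11,10) (111/7,10) (13,14) (11,46/3)]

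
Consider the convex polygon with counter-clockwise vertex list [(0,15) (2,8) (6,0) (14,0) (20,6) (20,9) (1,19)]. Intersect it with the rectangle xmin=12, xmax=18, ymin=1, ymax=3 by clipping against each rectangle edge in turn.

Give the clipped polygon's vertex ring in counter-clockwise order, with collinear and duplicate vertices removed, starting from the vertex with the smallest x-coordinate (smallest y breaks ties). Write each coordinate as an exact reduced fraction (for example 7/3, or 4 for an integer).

1. After x ≥ 12: [(12,0) (14,0) (20,6) (20,9) (12,251/19)]
2. After x ≤ 18: [(12,0) (14,0) (18,4) (18,191/19) (12,251/19)]
3. After y ≥ 1: [(12,1) (15,1) (18,4) (18,191/19) (12,251/19)]
4. After y ≤ 3: [(12,3) (12,1) (15,1) (17,3)]
5. Canonical ring: [(12,1) (15,1) (17,3) (12,3)]

Clipped polygon: [(12,1) (15,1) (17,3) (12,3)]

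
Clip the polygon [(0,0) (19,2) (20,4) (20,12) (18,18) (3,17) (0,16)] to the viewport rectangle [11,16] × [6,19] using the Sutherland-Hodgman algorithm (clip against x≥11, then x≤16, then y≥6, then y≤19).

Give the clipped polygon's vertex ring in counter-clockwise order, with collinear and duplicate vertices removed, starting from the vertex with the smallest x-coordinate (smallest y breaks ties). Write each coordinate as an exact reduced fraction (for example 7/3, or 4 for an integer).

Clipped polygon: [(11,6) (16,6) (16,268/15) (11,263/15)]

1. After x ≥ 11: [(11,22/19) (19,2) (20,4) (20,12) (18,18) (11,263/15)]
2. After x ≤ 16: [(11,22/19) (16,32/19) (16,268/15) (11,263/15)]
3. After y ≥ 6: [(11,6) (16,6) (16,268/15) (11,263/15)]
4. After y ≤ 19: [(11,6) (16,6) (16,268/15) (11,263/15)]
5. Canonical ring: [(11,6) (16,6) (16,268/15) (11,263/15)]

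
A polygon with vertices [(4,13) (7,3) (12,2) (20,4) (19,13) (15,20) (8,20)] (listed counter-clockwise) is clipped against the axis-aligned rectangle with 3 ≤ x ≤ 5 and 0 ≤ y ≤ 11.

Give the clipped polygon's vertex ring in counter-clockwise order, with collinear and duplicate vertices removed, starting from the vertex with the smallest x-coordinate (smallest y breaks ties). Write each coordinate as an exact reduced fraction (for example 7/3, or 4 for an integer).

Clipped polygon: [(23/5,11) (5,29/3) (5,11)]

1. After x ≥ 3: [(4,13) (7,3) (12,2) (20,4) (19,13) (15,20) (8,20)]
2. After x ≤ 5: [(5,59/4) (4,13) (5,29/3)]
3. After y ≥ 0: [(5,59/4) (4,13) (5,29/3)]
4. After y ≤ 11: [(5,11) (23/5,11) (5,29/3)]
5. Canonical ring: [(23/5,11) (5,29/3) (5,11)]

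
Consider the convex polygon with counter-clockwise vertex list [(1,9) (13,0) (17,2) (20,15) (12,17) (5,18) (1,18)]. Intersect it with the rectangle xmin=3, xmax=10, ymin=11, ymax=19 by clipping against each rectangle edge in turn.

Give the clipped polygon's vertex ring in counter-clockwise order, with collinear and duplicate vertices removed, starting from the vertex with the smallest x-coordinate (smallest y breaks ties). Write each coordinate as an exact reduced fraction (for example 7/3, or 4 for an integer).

1. After x ≥ 3: [(3,15/2) (13,0) (17,2) (20,15) (12,17) (5,18) (3,18)]
2. After x ≤ 10: [(3,15/2) (10,9/4) (10,121/7) (5,18) (3,18)]
3. After y ≥ 11: [(3,11) (10,11) (10,121/7) (5,18) (3,18)]
4. After y ≤ 19: [(3,11) (10,11) (10,121/7) (5,18) (3,18)]
5. Canonical ring: [(3,11) (10,11) (10,121/7) (5,18) (3,18)]

Clipped polygon: [(3,11) (10,11) (10,121/7) (5,18) (3,18)]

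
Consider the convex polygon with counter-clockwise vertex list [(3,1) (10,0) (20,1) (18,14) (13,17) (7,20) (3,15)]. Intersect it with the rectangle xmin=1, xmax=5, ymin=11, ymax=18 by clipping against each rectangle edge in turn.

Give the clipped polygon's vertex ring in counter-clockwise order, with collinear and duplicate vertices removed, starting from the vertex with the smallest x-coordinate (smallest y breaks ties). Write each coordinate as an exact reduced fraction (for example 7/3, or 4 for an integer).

1. After x ≥ 1: [(3,1) (10,0) (20,1) (18,14) (13,17) (7,20) (3,15)]
2. After x ≤ 5: [(3,1) (5,5/7) (5,35/2) (3,15)]
3. After y ≥ 11: [(3,11) (5,11) (5,35/2) (3,15)]
4. After y ≤ 18: [(3,11) (5,11) (5,35/2) (3,15)]
5. Canonical ring: [(3,11) (5,11) (5,35/2) (3,15)]

Clipped polygon: [(3,11) (5,11) (5,35/2) (3,15)]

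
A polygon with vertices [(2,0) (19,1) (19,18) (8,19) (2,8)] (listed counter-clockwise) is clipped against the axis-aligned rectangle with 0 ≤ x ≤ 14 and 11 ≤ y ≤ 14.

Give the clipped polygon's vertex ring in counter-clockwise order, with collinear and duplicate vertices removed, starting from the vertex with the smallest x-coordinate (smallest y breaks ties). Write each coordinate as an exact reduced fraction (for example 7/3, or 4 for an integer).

1. After x ≥ 0: [(2,0) (19,1) (19,18) (8,19) (2,8)]
2. After x ≤ 14: [(2,0) (14,12/17) (14,203/11) (8,19) (2,8)]
3. After y ≥ 11: [(14,11) (14,203/11) (8,19) (40/11,11)]
4. After y ≤ 14: [(14,11) (14,14) (58/11,14) (40/11,11)]
5. Canonical ring: [(40/11,11) (14,11) (14,14) (58/11,14)]

Clipped polygon: [(40/11,11) (14,11) (14,14) (58/11,14)]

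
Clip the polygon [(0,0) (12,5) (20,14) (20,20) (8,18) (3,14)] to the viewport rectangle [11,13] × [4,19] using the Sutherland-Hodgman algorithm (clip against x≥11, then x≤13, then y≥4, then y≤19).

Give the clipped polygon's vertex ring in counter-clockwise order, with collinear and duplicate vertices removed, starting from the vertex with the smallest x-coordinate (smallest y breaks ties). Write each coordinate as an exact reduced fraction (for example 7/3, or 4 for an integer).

1. After x ≥ 11: [(11,55/12) (12,5) (20,14) (20,20) (11,37/2)]
2. After x ≤ 13: [(11,55/12) (12,5) (13,49/8) (13,113/6) (11,37/2)]
3. After y ≥ 4: [(11,55/12) (12,5) (13,49/8) (13,113/6) (11,37/2)]
4. After y ≤ 19: [(11,55/12) (12,5) (13,49/8) (13,113/6) (11,37/2)]
5. Canonical ring: [(11,55/12) (12,5) (13,49/8) (13,113/6) (11,37/2)]

Clipped polygon: [(11,55/12) (12,5) (13,49/8) (13,113/6) (11,37/2)]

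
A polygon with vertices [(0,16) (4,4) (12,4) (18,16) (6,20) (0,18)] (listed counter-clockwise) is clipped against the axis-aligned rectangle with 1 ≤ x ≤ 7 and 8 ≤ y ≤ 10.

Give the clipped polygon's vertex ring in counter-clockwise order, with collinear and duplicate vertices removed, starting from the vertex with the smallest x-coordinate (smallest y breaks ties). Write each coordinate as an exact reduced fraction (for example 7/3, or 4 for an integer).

1. After x ≥ 1: [(1,13) (4,4) (12,4) (18,16) (6,20) (1,55/3)]
2. After x ≤ 7: [(1,13) (4,4) (7,4) (7,59/3) (6,20) (1,55/3)]
3. After y ≥ 8: [(1,13) (8/3,8) (7,8) (7,59/3) (6,20) (1,55/3)]
4. After y ≤ 10: [(2,10) (8/3,8) (7,8) (7,10)]
5. Canonical ring: [(2,10) (8/3,8) (7,8) (7,10)]

Clipped polygon: [(2,10) (8/3,8) (7,8) (7,10)]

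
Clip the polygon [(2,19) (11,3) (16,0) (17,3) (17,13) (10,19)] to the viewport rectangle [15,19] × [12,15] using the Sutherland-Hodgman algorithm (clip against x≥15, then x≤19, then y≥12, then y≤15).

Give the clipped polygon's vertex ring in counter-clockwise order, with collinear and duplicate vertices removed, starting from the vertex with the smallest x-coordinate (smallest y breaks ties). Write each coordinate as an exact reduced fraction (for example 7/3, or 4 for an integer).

Clipped polygon: [(15,12) (17,12) (17,13) (15,103/7)]

1. After x ≥ 15: [(15,3/5) (16,0) (17,3) (17,13) (15,103/7)]
2. After x ≤ 19: [(15,3/5) (16,0) (17,3) (17,13) (15,103/7)]
3. After y ≥ 12: [(15,12) (17,12) (17,13) (15,103/7)]
4. After y ≤ 15: [(15,12) (17,12) (17,13) (15,103/7)]
5. Canonical ring: [(15,12) (17,12) (17,13) (15,103/7)]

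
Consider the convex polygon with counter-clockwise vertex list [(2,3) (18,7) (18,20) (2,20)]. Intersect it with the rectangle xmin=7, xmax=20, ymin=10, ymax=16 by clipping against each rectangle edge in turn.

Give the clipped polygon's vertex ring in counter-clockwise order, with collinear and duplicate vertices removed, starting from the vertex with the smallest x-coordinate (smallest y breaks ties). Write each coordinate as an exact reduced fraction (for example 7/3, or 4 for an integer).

Clipped polygon: [(7,10) (18,10) (18,16) (7,16)]

1. After x ≥ 7: [(7,17/4) (18,7) (18,20) (7,20)]
2. After x ≤ 20: [(7,17/4) (18,7) (18,20) (7,20)]
3. After y ≥ 10: [(7,10) (18,10) (18,20) (7,20)]
4. After y ≤ 16: [(7,16) (7,10) (18,10) (18,16)]
5. Canonical ring: [(7,10) (18,10) (18,16) (7,16)]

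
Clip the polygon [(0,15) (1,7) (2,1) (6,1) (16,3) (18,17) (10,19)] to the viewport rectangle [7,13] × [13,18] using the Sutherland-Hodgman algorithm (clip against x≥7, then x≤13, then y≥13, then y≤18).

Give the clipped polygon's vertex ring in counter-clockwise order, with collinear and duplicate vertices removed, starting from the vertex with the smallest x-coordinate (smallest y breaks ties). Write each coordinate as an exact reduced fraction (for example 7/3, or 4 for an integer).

1. After x ≥ 7: [(7,89/5) (7,6/5) (16,3) (18,17) (10,19)]
2. After x ≤ 13: [(7,89/5) (7,6/5) (13,12/5) (13,73/4) (10,19)]
3. After y ≥ 13: [(7,89/5) (7,13) (13,13) (13,73/4) (10,19)]
4. After y ≤ 18: [(15/2,18) (7,89/5) (7,13) (13,13) (13,18)]
5. Canonical ring: [(7,13) (13,13) (13,18) (15/2,18) (7,89/5)]

Clipped polygon: [(7,13) (13,13) (13,18) (15/2,18) (7,89/5)]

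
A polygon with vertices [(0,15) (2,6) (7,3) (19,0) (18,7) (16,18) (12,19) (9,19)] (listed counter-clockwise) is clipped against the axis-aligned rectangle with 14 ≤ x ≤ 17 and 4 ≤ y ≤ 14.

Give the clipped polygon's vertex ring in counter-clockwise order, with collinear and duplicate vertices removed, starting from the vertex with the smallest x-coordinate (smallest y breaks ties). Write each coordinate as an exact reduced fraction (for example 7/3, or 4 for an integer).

Clipped polygon: [(14,4) (17,4) (17,25/2) (184/11,14) (14,14)]

1. After x ≥ 14: [(14,5/4) (19,0) (18,7) (16,18) (14,37/2)]
2. After x ≤ 17: [(14,5/4) (17,1/2) (17,25/2) (16,18) (14,37/2)]
3. After y ≥ 4: [(14,4) (17,4) (17,25/2) (16,18) (14,37/2)]
4. After y ≤ 14: [(14,14) (14,4) (17,4) (17,25/2) (184/11,14)]
5. Canonical ring: [(14,4) (17,4) (17,25/2) (184/11,14) (14,14)]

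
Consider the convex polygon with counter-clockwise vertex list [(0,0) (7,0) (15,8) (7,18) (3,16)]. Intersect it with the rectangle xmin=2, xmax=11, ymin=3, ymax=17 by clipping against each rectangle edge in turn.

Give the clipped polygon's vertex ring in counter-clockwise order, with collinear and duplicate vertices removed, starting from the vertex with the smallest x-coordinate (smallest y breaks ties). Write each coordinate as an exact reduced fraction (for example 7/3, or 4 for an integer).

1. After x ≥ 2: [(2,32/3) (2,0) (7,0) (15,8) (7,18) (3,16)]
2. After x ≤ 11: [(2,32/3) (2,0) (7,0) (11,4) (11,13) (7,18) (3,16)]
3. After y ≥ 3: [(2,32/3) (2,3) (10,3) (11,4) (11,13) (7,18) (3,16)]
4. After y ≤ 17: [(2,32/3) (2,3) (10,3) (11,4) (11,13) (39/5,17) (5,17) (3,16)]
5. Canonical ring: [(2,3) (10,3) (11,4) (11,13) (39/5,17) (5,17) (3,16) (2,32/3)]

Clipped polygon: [(2,3) (10,3) (11,4) (11,13) (39/5,17) (5,17) (3,16) (2,32/3)]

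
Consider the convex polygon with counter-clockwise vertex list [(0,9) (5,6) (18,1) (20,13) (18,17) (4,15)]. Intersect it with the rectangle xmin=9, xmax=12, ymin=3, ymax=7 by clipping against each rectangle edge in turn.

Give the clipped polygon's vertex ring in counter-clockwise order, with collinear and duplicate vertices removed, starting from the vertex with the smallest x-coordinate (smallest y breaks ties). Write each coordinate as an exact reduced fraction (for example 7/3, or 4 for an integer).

1. After x ≥ 9: [(9,58/13) (18,1) (20,13) (18,17) (9,110/7)]
2. After x ≤ 12: [(9,58/13) (12,43/13) (12,113/7) (9,110/7)]
3. After y ≥ 3: [(9,58/13) (12,43/13) (12,113/7) (9,110/7)]
4. After y ≤ 7: [(9,7) (9,58/13) (12,43/13) (12,7)]
5. Canonical ring: [(9,58/13) (12,43/13) (12,7) (9,7)]

Clipped polygon: [(9,58/13) (12,43/13) (12,7) (9,7)]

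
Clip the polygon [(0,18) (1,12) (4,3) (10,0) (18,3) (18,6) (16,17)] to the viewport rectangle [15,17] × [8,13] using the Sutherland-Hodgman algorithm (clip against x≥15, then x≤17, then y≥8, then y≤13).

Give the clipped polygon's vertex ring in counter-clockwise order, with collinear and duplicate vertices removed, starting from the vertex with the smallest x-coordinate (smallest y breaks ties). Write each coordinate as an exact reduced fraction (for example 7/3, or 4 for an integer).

Clipped polygon: [(15,8) (17,8) (17,23/2) (184/11,13) (15,13)]

1. After x ≥ 15: [(15,273/16) (15,15/8) (18,3) (18,6) (16,17)]
2. After x ≤ 17: [(15,273/16) (15,15/8) (17,21/8) (17,23/2) (16,17)]
3. After y ≥ 8: [(15,273/16) (15,8) (17,8) (17,23/2) (16,17)]
4. After y ≤ 13: [(15,13) (15,8) (17,8) (17,23/2) (184/11,13)]
5. Canonical ring: [(15,8) (17,8) (17,23/2) (184/11,13) (15,13)]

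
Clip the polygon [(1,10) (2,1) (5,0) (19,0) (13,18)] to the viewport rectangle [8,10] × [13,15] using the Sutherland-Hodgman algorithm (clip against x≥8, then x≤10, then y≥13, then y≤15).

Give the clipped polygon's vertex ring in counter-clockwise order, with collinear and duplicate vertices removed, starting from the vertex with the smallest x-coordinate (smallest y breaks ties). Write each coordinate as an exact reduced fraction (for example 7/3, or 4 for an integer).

Clipped polygon: [(8,13) (10,13) (10,15) (17/2,15) (8,44/3)]

1. After x ≥ 8: [(8,44/3) (8,0) (19,0) (13,18)]
2. After x ≤ 10: [(10,16) (8,44/3) (8,0) (10,0)]
3. After y ≥ 13: [(10,13) (10,16) (8,44/3) (8,13)]
4. After y ≤ 15: [(10,13) (10,15) (17/2,15) (8,44/3) (8,13)]
5. Canonical ring: [(8,13) (10,13) (10,15) (17/2,15) (8,44/3)]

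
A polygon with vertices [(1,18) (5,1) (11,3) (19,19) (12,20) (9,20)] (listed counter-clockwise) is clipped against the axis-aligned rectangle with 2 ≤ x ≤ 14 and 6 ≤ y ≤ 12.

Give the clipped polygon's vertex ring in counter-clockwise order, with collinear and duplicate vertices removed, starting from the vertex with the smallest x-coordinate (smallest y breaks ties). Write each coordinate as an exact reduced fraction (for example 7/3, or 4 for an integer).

1. After x ≥ 2: [(2,73/4) (2,55/4) (5,1) (11,3) (19,19) (12,20) (9,20)]
2. After x ≤ 14: [(2,73/4) (2,55/4) (5,1) (11,3) (14,9) (14,138/7) (12,20) (9,20)]
3. After y ≥ 6: [(2,73/4) (2,55/4) (65/17,6) (25/2,6) (14,9) (14,138/7) (12,20) (9,20)]
4. After y ≤ 12: [(41/17,12) (65/17,6) (25/2,6) (14,9) (14,12)]
5. Canonical ring: [(41/17,12) (65/17,6) (25/2,6) (14,9) (14,12)]

Clipped polygon: [(41/17,12) (65/17,6) (25/2,6) (14,9) (14,12)]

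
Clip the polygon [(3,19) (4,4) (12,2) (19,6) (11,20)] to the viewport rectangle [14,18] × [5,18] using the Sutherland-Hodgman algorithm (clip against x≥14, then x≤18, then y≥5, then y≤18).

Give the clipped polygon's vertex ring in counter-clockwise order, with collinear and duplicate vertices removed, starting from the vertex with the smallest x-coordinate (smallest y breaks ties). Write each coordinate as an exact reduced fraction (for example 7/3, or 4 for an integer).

Clipped polygon: [(14,5) (69/4,5) (18,38/7) (18,31/4) (14,59/4)]

1. After x ≥ 14: [(14,22/7) (19,6) (14,59/4)]
2. After x ≤ 18: [(14,22/7) (18,38/7) (18,31/4) (14,59/4)]
3. After y ≥ 5: [(14,5) (69/4,5) (18,38/7) (18,31/4) (14,59/4)]
4. After y ≤ 18: [(14,5) (69/4,5) (18,38/7) (18,31/4) (14,59/4)]
5. Canonical ring: [(14,5) (69/4,5) (18,38/7) (18,31/4) (14,59/4)]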